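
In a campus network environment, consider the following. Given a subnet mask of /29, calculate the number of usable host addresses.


Given: subnet mask /29
Host bits = 32 - 29 = 3
Total addresses = 2^3 = 8
Usable hosts = 8 - 2 (network + broadcast) = 6

6


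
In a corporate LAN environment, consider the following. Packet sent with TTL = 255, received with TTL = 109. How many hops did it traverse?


Given: initial TTL = 255, received TTL = 109
Hops = initial TTL - received TTL
Hops = 255 - 109 = 146

146


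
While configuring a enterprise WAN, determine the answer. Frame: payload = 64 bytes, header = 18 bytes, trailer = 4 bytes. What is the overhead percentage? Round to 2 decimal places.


Given: payload = 64 B, header = 18 B, trailer = 4 B
Overhead bytes = header + trailer = 18 + 4 = 22
Total frame = payload + overhead = 64 + 22 = 86
Overhead % = 22 / 86 * 100 = 25.5814% -> 25.58% (2 dp)

25.58


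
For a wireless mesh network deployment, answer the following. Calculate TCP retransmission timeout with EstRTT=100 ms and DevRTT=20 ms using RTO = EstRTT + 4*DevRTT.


Given: EstRTT = 100 ms, DevRTT = 20 ms
Timeout = EstRTT + 4 * DevRTT
4 * DevRTT = 4 * 20 = 80
Timeout = 100 + 80 = 180 ms

180


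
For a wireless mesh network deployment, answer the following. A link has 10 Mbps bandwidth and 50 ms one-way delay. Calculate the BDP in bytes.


Given: bandwidth = 10 Mbps, delay = 50 ms
BDP in bits = 10 * 10^6 * 50 / 1000
BDP in bits = 500000
BDP in bytes = 500000 / 8 = 62500

62500


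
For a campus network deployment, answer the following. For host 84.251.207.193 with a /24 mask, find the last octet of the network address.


Given: IP = 84.251.207.193, prefix = /24
Subnet mask = 255.255.255.0
Last octet of IP: 193
Last octet of mask: 0
Network last octet = 193 AND 0 = 0

0


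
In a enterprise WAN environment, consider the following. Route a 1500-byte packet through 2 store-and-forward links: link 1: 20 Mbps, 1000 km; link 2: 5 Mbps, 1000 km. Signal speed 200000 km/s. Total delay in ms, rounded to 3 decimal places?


Packet = 1500 bytes = 12000 bits. Store-and-forward: sum (t_trans + t_prop) per link.
Link 1: t_trans = 12000/(20*10^6) s = 0.6000 ms; t_prop = 1000/200000 s = 5.0000 ms; subtotal = 5.6000 ms
Link 2: t_trans = 12000/(5*10^6) s = 2.4000 ms; t_prop = 1000/200000 s = 5.0000 ms; subtotal = 7.4000 ms
End-to-end = 5.6000 + 7.4000 = 13.0000 ms -> 13.000 ms (3 dp)

13.000


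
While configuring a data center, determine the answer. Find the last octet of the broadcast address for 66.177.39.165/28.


Given: IP = 66.177.39.165, prefix = /28
Host bits = 32 - 28 = 4
Network last octet = 165 AND mask = 160
Host part size = 2^4 - 1 = 15
Broadcast last octet = 160 OR 15 = 175

175


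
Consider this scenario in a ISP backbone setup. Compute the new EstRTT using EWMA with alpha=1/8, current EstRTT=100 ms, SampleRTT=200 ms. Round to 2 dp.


Given: EstRTT = 100 ms, SampleRTT = 200 ms, alpha = 1/8
New EstRTT = (1 - alpha) * EstRTT + alpha * SampleRTT
(7/8) * 100 = 87.5
(1/8) * 200 = 25
New EstRTT = 87.5 + 25 = 112.5 ms -> 112.50 ms (2 dp)

112.50


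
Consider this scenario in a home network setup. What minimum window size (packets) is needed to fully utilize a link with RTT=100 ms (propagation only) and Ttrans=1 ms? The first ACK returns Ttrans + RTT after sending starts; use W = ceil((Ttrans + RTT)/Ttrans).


Given: Ttrans = 1 ms, RTT = 100 ms (= 2 * Tprop, Tprop = 50 ms)
Time until first ACK returns = Ttrans + RTT = 1 + 100 = 101 ms
Need W * Ttrans >= Ttrans + RTT  ->  W >= (Ttrans + RTT) / Ttrans
(Ttrans + RTT) / Ttrans = 101 / 1 = 101
W_min = ceil(101) = 101

101


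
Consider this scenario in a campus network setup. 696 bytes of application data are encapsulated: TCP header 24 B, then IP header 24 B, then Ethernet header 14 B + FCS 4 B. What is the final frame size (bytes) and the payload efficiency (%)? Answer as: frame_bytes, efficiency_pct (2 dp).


TCP segment = 696 + 24 = 720 B
IP packet = 720 + 24 = 744 B
Ethernet frame = 744 + 14 + 4 = 762 B
Efficiency = app / frame = 696 / 762 = 0.913386 = 91.3386% -> 91.34% (2 dp)

762, 91.34


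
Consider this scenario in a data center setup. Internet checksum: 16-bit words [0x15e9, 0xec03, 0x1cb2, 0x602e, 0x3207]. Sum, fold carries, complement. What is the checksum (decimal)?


Given words: [0x15e9, 0xec03, 0x1cb2, 0x602e, 0x3207]
Step 1: Sum all words
Raw sum = 5609 + 60419 + 7346 + 24622 + 12807 = 110803
Step 2: Fold carry: (45267 + 1) = 45268
One's complement = ~45268 & 0xFFFF = 20267

20267


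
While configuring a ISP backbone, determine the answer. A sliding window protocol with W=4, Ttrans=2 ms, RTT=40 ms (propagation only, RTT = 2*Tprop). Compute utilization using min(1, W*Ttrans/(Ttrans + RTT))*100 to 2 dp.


Given: W = 4, Ttrans = 2 ms, RTT = 40 ms (= 2 * Tprop, Tprop = 20 ms)
Cycle time = Ttrans + RTT = 2 + 40 = 42 ms (first packet sent until its ACK returns)
W * Ttrans = 4 * 2 = 8 ms of sending per cycle
W * Ttrans / (Ttrans + RTT) = 8 / 42 = 0.190476
U = min(1, 0.190476) = 0.190476
U% = 19.05%

19.05


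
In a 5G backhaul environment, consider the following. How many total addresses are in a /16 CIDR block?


Given: CIDR prefix /16
Host bits = 32 - 16 = 16
Total addresses = 2^16 = 65536

65536


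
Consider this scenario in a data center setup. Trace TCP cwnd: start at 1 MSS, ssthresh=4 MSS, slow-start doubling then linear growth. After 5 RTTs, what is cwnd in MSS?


RTT 0: cwnd = 1 MSS (initial)
RTT 1: cwnd = 2 MSS (slow start, doubled)
RTT 2: cwnd = 4 MSS (slow start, doubled)
RTT 3: cwnd = 5 MSS (congestion avoidance, +1)
RTT 4: cwnd = 6 MSS (congestion avoidance, +1)
RTT 5: cwnd = 7 MSS (congestion avoidance, +1)

7


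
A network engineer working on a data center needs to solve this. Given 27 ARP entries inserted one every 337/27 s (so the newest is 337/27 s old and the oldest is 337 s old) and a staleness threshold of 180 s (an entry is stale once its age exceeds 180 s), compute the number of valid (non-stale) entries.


Ages are k * 337/27 s for k = 1..27 (spacing = 12.4815 s).
Entry k is valid iff k * 337/27 <= 180 iff k <= 27 * 180 / 337 = 14.4214
n_valid = floor(14.4214) = 14
(n_stale = 27 - 14 = 13)

14


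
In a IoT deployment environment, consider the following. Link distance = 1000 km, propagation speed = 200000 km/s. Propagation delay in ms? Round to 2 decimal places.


Given: distance = 1000 km, speed = 200000 km/s
Delay = distance / speed = 1000 / 200000 seconds
Delay in ms = 1000 * 1000 / 200000
Delay = 5.0000 ms
Rounded to 2 dp = 5.00 ms

5.00


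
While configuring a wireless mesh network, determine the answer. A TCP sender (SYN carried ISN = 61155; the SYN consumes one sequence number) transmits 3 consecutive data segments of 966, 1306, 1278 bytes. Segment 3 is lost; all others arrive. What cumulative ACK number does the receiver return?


SYN uses sequence number 61155; first data byte = ISN + 1 = 61156.
Segment 1: SEQ = 61156, len = 966 B, covers [61156, 62121]
Segment 2: SEQ = 62122, len = 1306 B, covers [62122, 63427]
Segment 3: SEQ = 63428, len = 1278 B, covers [63428, 64705] [LOST]
In-order data received: bytes [61156, 63427] (segments 1..2).
Segment 3 missing -> gap begins at byte 63428.
Cumulative ACK = next expected in-order byte = 61156 + 966 + 1306 = 63428

63428


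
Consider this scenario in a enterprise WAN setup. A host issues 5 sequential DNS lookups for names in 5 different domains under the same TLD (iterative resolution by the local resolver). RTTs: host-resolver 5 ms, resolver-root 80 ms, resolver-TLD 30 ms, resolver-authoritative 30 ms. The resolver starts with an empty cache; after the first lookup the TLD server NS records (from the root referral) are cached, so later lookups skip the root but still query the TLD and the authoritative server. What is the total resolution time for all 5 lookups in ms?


Lookup 1 (cold cache): local + root + TLD + auth = 5 + 80 + 30 + 30 = 145 ms
Lookups 2..5 (TLD NS cached -> skip root; new domain -> still ask TLD and auth): local + TLD + auth = 5 + 30 + 30 = 65 ms each
Remaining 4 lookups: 4 * 65 = 260 ms
Total = 145 + 260 = 405 ms

405


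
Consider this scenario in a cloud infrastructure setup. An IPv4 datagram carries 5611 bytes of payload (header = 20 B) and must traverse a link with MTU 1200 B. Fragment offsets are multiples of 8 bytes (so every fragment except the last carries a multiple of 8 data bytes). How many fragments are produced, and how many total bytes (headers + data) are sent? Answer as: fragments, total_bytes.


Max data per non-final fragment = floor((MTU - header)/8)*8 = floor((1200 - 20)/8)*8 = floor(1180/8)*8 = 1176 B
Final fragment needs no 8-byte alignment: it can carry up to MTU - header = 1180 B
Non-final fragments needed = ceil((payload - 1180) / 1176) = ceil(4431/1176) = ceil(3.7679) = 4
Number of fragments = 4 + 1 = 5
Fragment sizes (data): 4 * 1176 B + 907 B (last, 907 <= 1180 OK)
Total bytes sent = payload + n_frags * header = 5611 + 5*20 = 5611 + 100 = 5711 B

5, 5711


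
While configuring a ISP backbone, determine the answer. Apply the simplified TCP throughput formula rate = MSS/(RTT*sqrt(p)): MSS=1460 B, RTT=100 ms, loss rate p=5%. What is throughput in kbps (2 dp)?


Given: MSS = 1460 bytes, RTT = 100 ms, loss = 5%
RTT in seconds = 100 / 1000 = 0.1
Loss rate = 5% = 0.05
sqrt(loss) = sqrt(0.05) = 0.223606797750
Throughput (bytes/s) = 1460 / (0.1 * 0.223606797750) = 65293.1849
Throughput (kbps) = 65293.1849 * 8 / 1000 = 522.345480 -> 522.35 kbps (2 dp)

522.35


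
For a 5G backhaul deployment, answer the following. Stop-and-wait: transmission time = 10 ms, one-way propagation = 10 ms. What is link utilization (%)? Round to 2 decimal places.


Given: Ttrans = 10 ms, Tprop = 10 ms
RTT = 2 * Tprop = 2 * 10 = 20 ms
U = Ttrans / (Ttrans + RTT)
U = 10 / (10 + 20)
U = 10 / 30 = 0.333333
U% = 33.33%

33.33


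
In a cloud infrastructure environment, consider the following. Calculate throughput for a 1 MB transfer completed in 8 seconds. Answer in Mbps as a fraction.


Given: file = 1 MB, time = 8 s
File in Mb = 1 * 8 = 8 Mb
Throughput = 8 / 8 Mbps
Throughput = 1 Mbps

1


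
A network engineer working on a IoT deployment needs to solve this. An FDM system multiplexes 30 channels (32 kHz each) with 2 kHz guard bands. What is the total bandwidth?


Given: 30 channels, 32 kHz each, guard = 2 kHz
Channel bandwidth = 30 * 32 = 960 kHz
Guard bands = 29 gaps * 2 kHz = 58 kHz
Total = 960 + 58 = 1018 kHz

1018


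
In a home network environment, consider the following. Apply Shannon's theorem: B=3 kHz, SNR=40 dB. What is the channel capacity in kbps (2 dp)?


Given: B = 3 kHz, SNR = 40 dB
SNR linear = 10^(40/10) = 10000
1 + SNR = 10001
log2(10001) = 13.2878566418
C = 3 * 1000 * 13.2878566418 = 39863.5699 bps
C = 39.863570 kbps -> 39.86 kbps (2 dp)

39.86


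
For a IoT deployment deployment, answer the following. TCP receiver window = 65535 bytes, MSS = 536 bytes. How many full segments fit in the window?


Given: RWND = 65535 bytes, MSS = 536 bytes
Full segments = floor(RWND / MSS)
Full segments = floor(65535 / 536)
Full segments = floor(122.2668) = 122

122


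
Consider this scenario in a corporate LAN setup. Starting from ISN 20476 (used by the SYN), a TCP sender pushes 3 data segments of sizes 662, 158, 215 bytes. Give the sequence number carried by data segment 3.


The SYN occupies sequence number ISN = 20476, so the first data byte is ISN + 1 = 20477.
SEQ of data segment i = (ISN + 1) + sum of payload sizes of segments 1..i-1.
Segment 1: SEQ = 20477, payload = 662 bytes
Segment 2: SEQ = 21139, payload = 158 bytes
Segment 3: SEQ = 21297, payload = 215 bytes
SEQ of segment 3 = 20477 + 662 + 158 = 21297

21297


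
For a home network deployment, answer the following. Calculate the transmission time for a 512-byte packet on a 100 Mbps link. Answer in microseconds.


Given: packet = 512 bytes, bandwidth = 100 Mbps
Packet in bits = 512 * 8 = 4096 bits
Bandwidth = 100 * 10^6 = 100000000 bps
Time = 4096 / 100000000 seconds
Time in us = 4096 * 10^6 / 100000000 = 40.96

40.96


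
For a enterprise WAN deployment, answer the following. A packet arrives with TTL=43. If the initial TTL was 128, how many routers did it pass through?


Given: initial TTL = 128, received TTL = 43
Hops = initial TTL - received TTL
Hops = 128 - 43 = 85

85


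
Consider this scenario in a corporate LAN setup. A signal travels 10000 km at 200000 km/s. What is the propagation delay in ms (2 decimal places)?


Given: distance = 10000 km, speed = 200000 km/s
Delay = distance / speed = 10000 / 200000 seconds
Delay in ms = 10000 * 1000 / 200000
Delay = 50.0000 ms
Rounded to 2 dp = 50.00 ms

50.00


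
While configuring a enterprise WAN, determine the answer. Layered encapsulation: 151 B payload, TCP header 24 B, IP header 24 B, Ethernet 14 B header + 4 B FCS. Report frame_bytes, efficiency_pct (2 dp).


TCP segment = 151 + 24 = 175 B
IP packet = 175 + 24 = 199 B
Ethernet frame = 199 + 14 + 4 = 217 B
Efficiency = app / frame = 151 / 217 = 0.695853 = 69.5853% -> 69.59% (2 dp)

217, 69.59


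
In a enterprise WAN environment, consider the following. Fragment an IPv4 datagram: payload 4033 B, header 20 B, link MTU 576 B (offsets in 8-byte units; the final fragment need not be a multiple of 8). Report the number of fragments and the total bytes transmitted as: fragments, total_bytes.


Max data per non-final fragment = floor((MTU - header)/8)*8 = floor((576 - 20)/8)*8 = floor(556/8)*8 = 552 B
Final fragment needs no 8-byte alignment: it can carry up to MTU - header = 556 B
Non-final fragments needed = ceil((payload - 556) / 552) = ceil(3477/552) = ceil(6.2989) = 7
Number of fragments = 7 + 1 = 8
Fragment sizes (data): 7 * 552 B + 169 B (last, 169 <= 556 OK)
Total bytes sent = payload + n_frags * header = 4033 + 8*20 = 4033 + 160 = 4193 B

8, 4193


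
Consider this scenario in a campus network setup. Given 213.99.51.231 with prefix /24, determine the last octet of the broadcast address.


Given: IP = 213.99.51.231, prefix = /24
Host bits = 32 - 24 = 8
Network last octet = 231 AND mask = 0
Host part size = 2^8 - 1 = 255
Broadcast last octet = 0 OR 255 = 255

255


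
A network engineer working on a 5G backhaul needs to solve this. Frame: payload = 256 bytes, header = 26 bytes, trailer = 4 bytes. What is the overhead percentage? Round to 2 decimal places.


Given: payload = 256 B, header = 26 B, trailer = 4 B
Overhead bytes = header + trailer = 26 + 4 = 30
Total frame = payload + overhead = 256 + 30 = 286
Overhead % = 30 / 286 * 100 = 10.4895% -> 10.49% (2 dp)

10.49


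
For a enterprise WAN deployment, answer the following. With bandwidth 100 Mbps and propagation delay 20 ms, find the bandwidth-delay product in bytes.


Given: bandwidth = 100 Mbps, delay = 20 ms
BDP in bits = 100 * 10^6 * 20 / 1000
BDP in bits = 2000000
BDP in bytes = 2000000 / 8 = 250000

250000


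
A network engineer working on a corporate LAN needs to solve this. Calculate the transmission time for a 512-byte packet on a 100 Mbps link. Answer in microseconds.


Given: packet = 512 bytes, bandwidth = 100 Mbps
Packet in bits = 512 * 8 = 4096 bits
Bandwidth = 100 * 10^6 = 100000000 bps
Time = 4096 / 100000000 seconds
Time in us = 4096 * 10^6 / 100000000 = 40.96

40.96


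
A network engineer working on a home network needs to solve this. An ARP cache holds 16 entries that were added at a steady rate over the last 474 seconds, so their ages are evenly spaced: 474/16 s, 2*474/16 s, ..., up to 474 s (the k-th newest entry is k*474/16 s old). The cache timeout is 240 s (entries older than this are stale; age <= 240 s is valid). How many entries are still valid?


Ages are k * 474/16 s for k = 1..16 (spacing = 29.6250 s).
Entry k is valid iff k * 474/16 <= 240 iff k <= 16 * 240 / 474 = 8.1013
n_valid = floor(8.1013) = 8
(n_stale = 16 - 8 = 8)

8


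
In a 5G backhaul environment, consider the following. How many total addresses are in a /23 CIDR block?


Given: CIDR prefix /23
Host bits = 32 - 23 = 9
Total addresses = 2^9 = 512

512


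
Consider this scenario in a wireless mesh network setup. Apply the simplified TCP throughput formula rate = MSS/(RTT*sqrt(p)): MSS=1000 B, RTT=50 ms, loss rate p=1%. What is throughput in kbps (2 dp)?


Given: MSS = 1000 bytes, RTT = 50 ms, loss = 1%
RTT in seconds = 50 / 1000 = 0.05
Loss rate = 1% = 0.01
sqrt(loss) = sqrt(0.01) = 0.1
Throughput (bytes/s) = 1000 / (0.05 * 0.1) = 200000.0000
Throughput (kbps) = 200000.0000 * 8 / 1000 = 1600.000000 -> 1600.00 kbps (2 dp)

1600.00


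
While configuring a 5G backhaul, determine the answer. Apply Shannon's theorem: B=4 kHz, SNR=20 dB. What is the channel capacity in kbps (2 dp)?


Given: B = 4 kHz, SNR = 20 dB
SNR linear = 10^(20/10) = 100
1 + SNR = 101
log2(101) = 6.6582114828
C = 4 * 1000 * 6.6582114828 = 26632.8459 bps
C = 26.632846 kbps -> 26.63 kbps (2 dp)

26.63


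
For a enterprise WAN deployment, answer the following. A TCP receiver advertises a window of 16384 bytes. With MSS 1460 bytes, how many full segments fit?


Given: RWND = 16384 bytes, MSS = 1460 bytes
Full segments = floor(RWND / MSS)
Full segments = floor(16384 / 1460)
Full segments = floor(11.2219) = 11

11


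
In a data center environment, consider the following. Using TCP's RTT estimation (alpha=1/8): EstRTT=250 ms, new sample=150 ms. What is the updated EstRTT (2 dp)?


Given: EstRTT = 250 ms, SampleRTT = 150 ms, alpha = 1/8
New EstRTT = (1 - alpha) * EstRTT + alpha * SampleRTT
(7/8) * 250 = 218.75
(1/8) * 150 = 18.75
New EstRTT = 218.75 + 18.75 = 237.5 ms -> 237.50 ms (2 dp)

237.50


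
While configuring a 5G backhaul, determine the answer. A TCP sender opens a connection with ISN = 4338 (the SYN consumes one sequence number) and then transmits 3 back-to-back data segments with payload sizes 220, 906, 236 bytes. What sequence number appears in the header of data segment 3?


The SYN occupies sequence number ISN = 4338, so the first data byte is ISN + 1 = 4339.
SEQ of data segment i = (ISN + 1) + sum of payload sizes of segments 1..i-1.
Segment 1: SEQ = 4339, payload = 220 bytes
Segment 2: SEQ = 4559, payload = 906 bytes
Segment 3: SEQ = 5465, payload = 236 bytes
SEQ of segment 3 = 4339 + 220 + 906 = 5465

5465


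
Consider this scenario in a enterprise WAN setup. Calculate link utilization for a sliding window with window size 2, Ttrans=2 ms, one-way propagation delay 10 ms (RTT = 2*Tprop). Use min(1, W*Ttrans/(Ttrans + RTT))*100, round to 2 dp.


Given: W = 2, Ttrans = 2 ms, RTT = 20 ms (= 2 * Tprop, Tprop = 10 ms)
Cycle time = Ttrans + RTT = 2 + 20 = 22 ms (first packet sent until its ACK returns)
W * Ttrans = 2 * 2 = 4 ms of sending per cycle
W * Ttrans / (Ttrans + RTT) = 4 / 22 = 0.181818
U = min(1, 0.181818) = 0.181818
U% = 18.18%

18.18


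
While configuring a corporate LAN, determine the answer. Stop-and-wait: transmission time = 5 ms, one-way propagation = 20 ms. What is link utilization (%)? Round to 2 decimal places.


Given: Ttrans = 5 ms, Tprop = 20 ms
RTT = 2 * Tprop = 2 * 20 = 40 ms
U = Ttrans / (Ttrans + RTT)
U = 5 / (5 + 40)
U = 5 / 45 = 0.111111
U% = 11.11%

11.11


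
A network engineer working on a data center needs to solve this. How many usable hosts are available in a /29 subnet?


Given: subnet mask /29
Host bits = 32 - 29 = 3
Total addresses = 2^3 = 8
Usable hosts = 8 - 2 (network + broadcast) = 6

6


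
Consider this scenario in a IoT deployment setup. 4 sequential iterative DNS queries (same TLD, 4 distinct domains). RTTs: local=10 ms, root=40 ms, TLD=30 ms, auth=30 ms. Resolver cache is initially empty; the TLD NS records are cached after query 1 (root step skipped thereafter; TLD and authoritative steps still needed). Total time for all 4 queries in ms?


Lookup 1 (cold cache): local + root + TLD + auth = 10 + 40 + 30 + 30 = 110 ms
Lookups 2..4 (TLD NS cached -> skip root; new domain -> still ask TLD and auth): local + TLD + auth = 10 + 30 + 30 = 70 ms each
Remaining 3 lookups: 3 * 70 = 210 ms
Total = 110 + 210 = 320 ms

320


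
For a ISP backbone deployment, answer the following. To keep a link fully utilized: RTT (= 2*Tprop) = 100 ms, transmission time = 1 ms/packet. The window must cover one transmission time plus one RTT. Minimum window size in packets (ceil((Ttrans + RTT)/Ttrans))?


Given: Ttrans = 1 ms, RTT = 100 ms (= 2 * Tprop, Tprop = 50 ms)
Time until first ACK returns = Ttrans + RTT = 1 + 100 = 101 ms
Need W * Ttrans >= Ttrans + RTT  ->  W >= (Ttrans + RTT) / Ttrans
(Ttrans + RTT) / Ttrans = 101 / 1 = 101
W_min = ceil(101) = 101

101


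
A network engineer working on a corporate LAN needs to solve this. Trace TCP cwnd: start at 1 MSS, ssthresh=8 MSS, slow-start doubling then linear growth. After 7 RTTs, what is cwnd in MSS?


RTT 0: cwnd = 1 MSS (initial)
RTT 1: cwnd = 2 MSS (slow start, doubled)
RTT 2: cwnd = 4 MSS (slow start, doubled)
RTT 3: cwnd = 8 MSS (slow start, doubled)
RTT 4: cwnd = 9 MSS (congestion avoidance, +1)
RTT 5: cwnd = 10 MSS (congestion avoidance, +1)
RTT 6: cwnd = 11 MSS (congestion avoidance, +1)
RTT 7: cwnd = 12 MSS (congestion avoidance, +1)

12


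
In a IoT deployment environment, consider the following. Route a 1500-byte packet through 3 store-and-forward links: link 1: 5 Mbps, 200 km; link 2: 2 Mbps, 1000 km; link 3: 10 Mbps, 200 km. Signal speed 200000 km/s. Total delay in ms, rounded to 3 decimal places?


Packet = 1500 bytes = 12000 bits. Store-and-forward: sum (t_trans + t_prop) per link.
Link 1: t_trans = 12000/(5*10^6) s = 2.4000 ms; t_prop = 200/200000 s = 1.0000 ms; subtotal = 3.4000 ms
Link 2: t_trans = 12000/(2*10^6) s = 6.0000 ms; t_prop = 1000/200000 s = 5.0000 ms; subtotal = 11.0000 ms
Link 3: t_trans = 12000/(10*10^6) s = 1.2000 ms; t_prop = 200/200000 s = 1.0000 ms; subtotal = 2.2000 ms
End-to-end = 3.4000 + 11.0000 + 2.2000 = 16.6000 ms -> 16.600 ms (3 dp)

16.600


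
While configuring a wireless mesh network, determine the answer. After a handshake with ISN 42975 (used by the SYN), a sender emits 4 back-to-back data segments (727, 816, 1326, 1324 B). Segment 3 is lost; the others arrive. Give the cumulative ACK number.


SYN uses sequence number 42975; first data byte = ISN + 1 = 42976.
Segment 1: SEQ = 42976, len = 727 B, covers [42976, 43702]
Segment 2: SEQ = 43703, len = 816 B, covers [43703, 44518]
Segment 3: SEQ = 44519, len = 1326 B, covers [44519, 45844] [LOST]
Segment 4: SEQ = 45845, len = 1324 B, covers [45845, 47168]
In-order data received: bytes [42976, 44518] (segments 1..2).
Segment 3 missing -> gap begins at byte 44519; later segments buffered out of order.
Cumulative ACK = next expected in-order byte = 42976 + 727 + 816 = 44519

44519


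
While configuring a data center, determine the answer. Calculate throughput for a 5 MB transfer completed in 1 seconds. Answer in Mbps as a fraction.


Given: file = 5 MB, time = 1 s
File in Mb = 5 * 8 = 40 Mb
Throughput = 40 / 1 Mbps
Throughput = 40 Mbps

40


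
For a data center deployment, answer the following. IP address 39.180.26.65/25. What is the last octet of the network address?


Given: IP = 39.180.26.65, prefix = /25
Subnet mask = 255.255.255.128
Last octet of IP: 65
Last octet of mask: 128
Network last octet = 65 AND 128 = 0

0


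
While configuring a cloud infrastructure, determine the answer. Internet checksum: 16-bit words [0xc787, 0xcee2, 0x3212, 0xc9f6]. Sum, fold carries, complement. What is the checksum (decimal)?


Given words: [0xc787, 0xcee2, 0x3212, 0xc9f6]
Step 1: Sum all words
Raw sum = 51079 + 52962 + 12818 + 51702 = 168561
Step 2: Fold carry: (37489 + 2) = 37491
One's complement = ~37491 & 0xFFFF = 28044

28044


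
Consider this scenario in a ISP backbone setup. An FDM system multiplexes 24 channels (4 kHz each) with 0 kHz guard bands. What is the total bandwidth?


Given: 24 channels, 4 kHz each, guard = 0 kHz
Channel bandwidth = 24 * 4 = 96 kHz
Guard bands = 23 gaps * 0 kHz = 0 kHz
Total = 96 + 0 = 96 kHz

96


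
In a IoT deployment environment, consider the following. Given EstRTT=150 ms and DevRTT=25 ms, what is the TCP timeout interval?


Given: EstRTT = 150 ms, DevRTT = 25 ms
Timeout = EstRTT + 4 * DevRTT
4 * DevRTT = 4 * 25 = 100
Timeout = 150 + 100 = 250 ms

250


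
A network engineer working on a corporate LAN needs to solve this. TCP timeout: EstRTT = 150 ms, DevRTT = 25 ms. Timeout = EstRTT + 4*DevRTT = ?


Given: EstRTT = 150 ms, DevRTT = 25 ms
Timeout = EstRTT + 4 * DevRTT
4 * DevRTT = 4 * 25 = 100
Timeout = 150 + 100 = 250 ms

250


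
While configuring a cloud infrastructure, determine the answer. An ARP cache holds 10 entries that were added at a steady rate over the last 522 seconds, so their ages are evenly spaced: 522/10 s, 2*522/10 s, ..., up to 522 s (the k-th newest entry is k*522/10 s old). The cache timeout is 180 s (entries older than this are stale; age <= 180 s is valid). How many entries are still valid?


Ages are k * 522/10 s for k = 1..10 (spacing = 52.2000 s).
Entry k is valid iff k * 522/10 <= 180 iff k <= 10 * 180 / 522 = 3.4483
n_valid = floor(3.4483) = 3
(n_stale = 10 - 3 = 7)

3


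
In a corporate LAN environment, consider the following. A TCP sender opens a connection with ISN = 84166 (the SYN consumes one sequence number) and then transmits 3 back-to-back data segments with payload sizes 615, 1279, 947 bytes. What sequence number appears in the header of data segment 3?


The SYN occupies sequence number ISN = 84166, so the first data byte is ISN + 1 = 84167.
SEQ of data segment i = (ISN + 1) + sum of payload sizes of segments 1..i-1.
Segment 1: SEQ = 84167, payload = 615 bytes
Segment 2: SEQ = 84782, payload = 1279 bytes
Segment 3: SEQ = 86061, payload = 947 bytes
SEQ of segment 3 = 84167 + 615 + 1279 = 86061

86061


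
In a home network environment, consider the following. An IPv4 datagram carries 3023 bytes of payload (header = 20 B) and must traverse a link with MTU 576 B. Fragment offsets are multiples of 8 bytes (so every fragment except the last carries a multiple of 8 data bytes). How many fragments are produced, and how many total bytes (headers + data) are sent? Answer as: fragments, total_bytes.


Max data per non-final fragment = floor((MTU - header)/8)*8 = floor((576 - 20)/8)*8 = floor(556/8)*8 = 552 B
Final fragment needs no 8-byte alignment: it can carry up to MTU - header = 556 B
Non-final fragments needed = ceil((payload - 556) / 552) = ceil(2467/552) = ceil(4.4692) = 5
Number of fragments = 5 + 1 = 6
Fragment sizes (data): 5 * 552 B + 263 B (last, 263 <= 556 OK)
Total bytes sent = payload + n_frags * header = 3023 + 6*20 = 3023 + 120 = 3143 B

6, 3143


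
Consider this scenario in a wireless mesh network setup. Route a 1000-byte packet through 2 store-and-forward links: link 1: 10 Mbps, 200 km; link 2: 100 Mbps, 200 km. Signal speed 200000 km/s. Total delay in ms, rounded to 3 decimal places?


Packet = 1000 bytes = 8000 bits. Store-and-forward: sum (t_trans + t_prop) per link.
Link 1: t_trans = 8000/(10*10^6) s = 0.8000 ms; t_prop = 200/200000 s = 1.0000 ms; subtotal = 1.8000 ms
Link 2: t_trans = 8000/(100*10^6) s = 0.0800 ms; t_prop = 200/200000 s = 1.0000 ms; subtotal = 1.0800 ms
End-to-end = 1.8000 + 1.0800 = 2.8800 ms -> 2.880 ms (3 dp)

2.880


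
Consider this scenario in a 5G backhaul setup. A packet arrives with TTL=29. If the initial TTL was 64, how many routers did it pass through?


Given: initial TTL = 64, received TTL = 29
Hops = initial TTL - received TTL
Hops = 64 - 29 = 35

35


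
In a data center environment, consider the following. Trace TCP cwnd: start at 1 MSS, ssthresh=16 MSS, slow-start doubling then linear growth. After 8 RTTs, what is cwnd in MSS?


RTT 0: cwnd = 1 MSS (initial)
RTT 1: cwnd = 2 MSS (slow start, doubled)
RTT 2: cwnd = 4 MSS (slow start, doubled)
RTT 3: cwnd = 8 MSS (slow start, doubled)
RTT 4: cwnd = 16 MSS (slow start, doubled)
RTT 5: cwnd = 17 MSS (congestion avoidance, +1)
RTT 6: cwnd = 18 MSS (congestion avoidance, +1)
RTT 7: cwnd = 19 MSS (congestion avoidance, +1)
RTT 8: cwnd = 20 MSS (congestion avoidance, +1)

20


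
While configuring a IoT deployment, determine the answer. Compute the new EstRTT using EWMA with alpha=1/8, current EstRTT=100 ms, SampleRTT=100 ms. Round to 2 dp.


Given: EstRTT = 100 ms, SampleRTT = 100 ms, alpha = 1/8
New EstRTT = (1 - alpha) * EstRTT + alpha * SampleRTT
(7/8) * 100 = 87.5
(1/8) * 100 = 12.5
New EstRTT = 87.5 + 12.5 = 100 ms -> 100.00 ms (2 dp)

100.00


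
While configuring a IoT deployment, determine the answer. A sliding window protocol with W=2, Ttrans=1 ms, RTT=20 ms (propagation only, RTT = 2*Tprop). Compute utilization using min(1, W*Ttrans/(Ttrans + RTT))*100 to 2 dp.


Given: W = 2, Ttrans = 1 ms, RTT = 20 ms (= 2 * Tprop, Tprop = 10 ms)
Cycle time = Ttrans + RTT = 1 + 20 = 21 ms (first packet sent until its ACK returns)
W * Ttrans = 2 * 1 = 2 ms of sending per cycle
W * Ttrans / (Ttrans + RTT) = 2 / 21 = 0.095238
U = min(1, 0.095238) = 0.095238
U% = 9.52%

9.52


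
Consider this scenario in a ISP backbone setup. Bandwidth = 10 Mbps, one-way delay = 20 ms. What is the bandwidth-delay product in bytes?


Given: bandwidth = 10 Mbps, delay = 20 ms
BDP in bits = 10 * 10^6 * 20 / 1000
BDP in bits = 200000
BDP in bytes = 200000 / 8 = 25000

25000


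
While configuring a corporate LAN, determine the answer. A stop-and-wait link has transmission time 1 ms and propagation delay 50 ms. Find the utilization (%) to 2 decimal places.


Given: Ttrans = 1 ms, Tprop = 50 ms
RTT = 2 * Tprop = 2 * 50 = 100 ms
U = Ttrans / (Ttrans + RTT)
U = 1 / (1 + 100)
U = 1 / 101 = 0.009901
U% = 0.99%

0.99


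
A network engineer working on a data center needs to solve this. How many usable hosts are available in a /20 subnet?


Given: subnet mask /20
Host bits = 32 - 20 = 12
Total addresses = 2^12 = 4096
Usable hosts = 4096 - 2 (network + broadcast) = 4094

4094


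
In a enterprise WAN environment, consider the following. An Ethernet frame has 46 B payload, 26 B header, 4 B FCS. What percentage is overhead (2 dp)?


Given: payload = 46 B, header = 26 B, trailer = 4 B
Overhead bytes = header + trailer = 26 + 4 = 30
Total frame = payload + overhead = 46 + 30 = 76
Overhead % = 30 / 76 * 100 = 39.4737% -> 39.47% (2 dp)

39.47


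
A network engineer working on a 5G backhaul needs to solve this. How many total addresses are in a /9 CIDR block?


Given: CIDR prefix /9
Host bits = 32 - 9 = 23
Total addresses = 2^23 = 8388608

8388608


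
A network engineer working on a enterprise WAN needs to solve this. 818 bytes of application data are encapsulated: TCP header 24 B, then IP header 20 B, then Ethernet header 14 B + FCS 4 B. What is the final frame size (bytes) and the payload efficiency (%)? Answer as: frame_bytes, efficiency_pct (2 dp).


TCP segment = 818 + 24 = 842 B
IP packet = 842 + 20 = 862 B
Ethernet frame = 862 + 14 + 4 = 880 B
Efficiency = app / frame = 818 / 880 = 0.929545 = 92.9545% -> 92.95% (2 dp)

880, 92.95


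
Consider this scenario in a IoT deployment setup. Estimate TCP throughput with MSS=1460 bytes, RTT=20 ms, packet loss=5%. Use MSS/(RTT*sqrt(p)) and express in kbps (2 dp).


Given: MSS = 1460 bytes, RTT = 20 ms, loss = 5%
RTT in seconds = 20 / 1000 = 0.02
Loss rate = 5% = 0.05
sqrt(loss) = sqrt(0.05) = 0.223606797750
Throughput (bytes/s) = 1460 / (0.02 * 0.223606797750) = 326465.9247
Throughput (kbps) = 326465.9247 * 8 / 1000 = 2611.727398 -> 2611.73 kbps (2 dp)

2611.73


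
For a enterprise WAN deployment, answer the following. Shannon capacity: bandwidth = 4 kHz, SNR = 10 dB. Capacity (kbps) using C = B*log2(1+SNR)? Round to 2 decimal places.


Given: B = 4 kHz, SNR = 10 dB
SNR linear = 10^(10/10) = 10
1 + SNR = 11
log2(11) = 3.4594316186
C = 4 * 1000 * 3.4594316186 = 13837.7265 bps
C = 13.837726 kbps -> 13.84 kbps (2 dp)

13.84


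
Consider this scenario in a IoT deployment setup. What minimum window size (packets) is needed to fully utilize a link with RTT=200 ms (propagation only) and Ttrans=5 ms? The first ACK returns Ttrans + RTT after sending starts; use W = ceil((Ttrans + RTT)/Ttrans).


Given: Ttrans = 5 ms, RTT = 200 ms (= 2 * Tprop, Tprop = 100 ms)
Time until first ACK returns = Ttrans + RTT = 5 + 200 = 205 ms
Need W * Ttrans >= Ttrans + RTT  ->  W >= (Ttrans + RTT) / Ttrans
(Ttrans + RTT) / Ttrans = 205 / 5 = 41
W_min = ceil(41) = 41

41


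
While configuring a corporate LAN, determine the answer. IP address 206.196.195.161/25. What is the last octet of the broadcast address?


Given: IP = 206.196.195.161, prefix = /25
Host bits = 32 - 25 = 7
Network last octet = 161 AND mask = 128
Host part size = 2^7 - 1 = 127
Broadcast last octet = 128 OR 127 = 255

255


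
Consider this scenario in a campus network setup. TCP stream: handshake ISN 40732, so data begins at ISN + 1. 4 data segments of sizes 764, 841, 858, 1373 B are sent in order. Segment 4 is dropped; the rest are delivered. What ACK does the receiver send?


SYN uses sequence number 40732; first data byte = ISN + 1 = 40733.
Segment 1: SEQ = 40733, len = 764 B, covers [40733, 41496]
Segment 2: SEQ = 41497, len = 841 B, covers [41497, 42337]
Segment 3: SEQ = 42338, len = 858 B, covers [42338, 43195]
Segment 4: SEQ = 43196, len = 1373 B, covers [43196, 44568] [LOST]
In-order data received: bytes [40733, 43195] (segments 1..3).
Segment 4 missing -> gap begins at byte 43196.
Cumulative ACK = next expected in-order byte = 40733 + 764 + 841 + 858 = 43196

43196


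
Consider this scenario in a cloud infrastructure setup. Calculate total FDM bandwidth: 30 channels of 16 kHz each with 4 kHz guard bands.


Given: 30 channels, 16 kHz each, guard = 4 kHz
Channel bandwidth = 30 * 16 = 480 kHz
Guard bands = 29 gaps * 4 kHz = 116 kHz
Total = 480 + 116 = 596 kHz

596


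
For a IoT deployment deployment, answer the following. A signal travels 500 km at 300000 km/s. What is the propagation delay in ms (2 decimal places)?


Given: distance = 500 km, speed = 300000 km/s
Delay = distance / speed = 500 / 300000 seconds
Delay in ms = 500 * 1000 / 300000
Delay = 1.6667 ms
Rounded to 2 dp = 1.67 ms

1.67


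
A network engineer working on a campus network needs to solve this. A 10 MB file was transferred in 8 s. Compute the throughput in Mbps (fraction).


Given: file = 10 MB, time = 8 s
File in Mb = 10 * 8 = 80 Mb
Throughput = 80 / 8 Mbps
Throughput = 10 Mbps

10


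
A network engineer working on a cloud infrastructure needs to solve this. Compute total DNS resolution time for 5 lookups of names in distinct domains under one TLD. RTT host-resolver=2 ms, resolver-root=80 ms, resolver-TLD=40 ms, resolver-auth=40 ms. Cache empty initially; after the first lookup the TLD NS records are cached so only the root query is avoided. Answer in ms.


Lookup 1 (cold cache): local + root + TLD + auth = 2 + 80 + 40 + 40 = 162 ms
Lookups 2..5 (TLD NS cached -> skip root; new domain -> still ask TLD and auth): local + TLD + auth = 2 + 40 + 40 = 82 ms each
Remaining 4 lookups: 4 * 82 = 328 ms
Total = 162 + 328 = 490 ms

490


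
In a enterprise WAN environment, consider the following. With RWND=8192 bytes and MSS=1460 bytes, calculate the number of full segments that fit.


Given: RWND = 8192 bytes, MSS = 1460 bytes
Full segments = floor(RWND / MSS)
Full segments = floor(8192 / 1460)
Full segments = floor(5.611) = 5

5


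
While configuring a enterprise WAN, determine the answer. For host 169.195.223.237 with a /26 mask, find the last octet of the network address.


Given: IP = 169.195.223.237, prefix = /26
Subnet mask = 255.255.255.192
Last octet of IP: 237
Last octet of mask: 192
Network last octet = 237 AND 192 = 192

192


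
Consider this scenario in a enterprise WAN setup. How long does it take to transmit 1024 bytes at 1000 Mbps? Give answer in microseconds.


Given: packet = 1024 bytes, bandwidth = 1000 Mbps
Packet in bits = 1024 * 8 = 8192 bits
Bandwidth = 1000 * 10^6 = 1000000000 bps
Time = 8192 / 1000000000 seconds
Time in us = 8192 * 10^6 / 1000000000 = 8.192

8.192


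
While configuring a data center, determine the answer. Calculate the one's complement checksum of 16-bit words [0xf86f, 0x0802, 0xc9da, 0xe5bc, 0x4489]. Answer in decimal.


Given words: [0xf86f, 0x0802, 0xc9da, 0xe5bc, 0x4489]
Step 1: Sum all words
Raw sum = 63599 + 2050 + 51674 + 58812 + 17545 = 193680
Step 2: Fold carry: (62608 + 2) = 62610
One's complement = ~62610 & 0xFFFF = 2925

2925


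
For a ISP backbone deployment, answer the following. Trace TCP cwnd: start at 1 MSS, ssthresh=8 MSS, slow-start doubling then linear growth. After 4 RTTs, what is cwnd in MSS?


RTT 0: cwnd = 1 MSS (initial)
RTT 1: cwnd = 2 MSS (slow start, doubled)
RTT 2: cwnd = 4 MSS (slow start, doubled)
RTT 3: cwnd = 8 MSS (slow start, doubled)
RTT 4: cwnd = 9 MSS (congestion avoidance, +1)

9


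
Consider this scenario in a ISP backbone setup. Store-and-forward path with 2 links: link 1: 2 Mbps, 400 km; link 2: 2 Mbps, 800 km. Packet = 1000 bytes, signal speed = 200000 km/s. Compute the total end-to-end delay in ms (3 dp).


Packet = 1000 bytes = 8000 bits. Store-and-forward: sum (t_trans + t_prop) per link.
Link 1: t_trans = 8000/(2*10^6) s = 4.0000 ms; t_prop = 400/200000 s = 2.0000 ms; subtotal = 6.0000 ms
Link 2: t_trans = 8000/(2*10^6) s = 4.0000 ms; t_prop = 800/200000 s = 4.0000 ms; subtotal = 8.0000 ms
End-to-end = 6.0000 + 8.0000 = 14.0000 ms -> 14.000 ms (3 dp)

14.000


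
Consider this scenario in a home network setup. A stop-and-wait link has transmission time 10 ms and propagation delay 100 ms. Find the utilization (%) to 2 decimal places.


Given: Ttrans = 10 ms, Tprop = 100 ms
RTT = 2 * Tprop = 2 * 100 = 200 ms
U = Ttrans / (Ttrans + RTT)
U = 10 / (10 + 200)
U = 10 / 210 = 0.047619
U% = 4.76%

4.76


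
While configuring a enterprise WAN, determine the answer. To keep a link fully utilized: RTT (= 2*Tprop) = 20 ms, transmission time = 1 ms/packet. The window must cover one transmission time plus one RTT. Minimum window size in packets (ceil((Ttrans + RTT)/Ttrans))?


Given: Ttrans = 1 ms, RTT = 20 ms (= 2 * Tprop, Tprop = 10 ms)
Time until first ACK returns = Ttrans + RTT = 1 + 20 = 21 ms
Need W * Ttrans >= Ttrans + RTT  ->  W >= (Ttrans + RTT) / Ttrans
(Ttrans + RTT) / Ttrans = 21 / 1 = 21
W_min = ceil(21) = 21

21


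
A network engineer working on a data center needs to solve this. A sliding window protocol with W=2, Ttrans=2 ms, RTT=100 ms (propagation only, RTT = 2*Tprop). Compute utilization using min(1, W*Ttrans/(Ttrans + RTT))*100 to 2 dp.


Given: W = 2, Ttrans = 2 ms, RTT = 100 ms (= 2 * Tprop, Tprop = 50 ms)
Cycle time = Ttrans + RTT = 2 + 100 = 102 ms (first packet sent until its ACK returns)
W * Ttrans = 2 * 2 = 4 ms of sending per cycle
W * Ttrans / (Ttrans + RTT) = 4 / 102 = 0.039216
U = min(1, 0.039216) = 0.039216
U% = 3.92%

3.92


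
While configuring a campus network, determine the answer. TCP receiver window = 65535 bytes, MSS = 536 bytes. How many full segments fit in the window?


Given: RWND = 65535 bytes, MSS = 536 bytes
Full segments = floor(RWND / MSS)
Full segments = floor(65535 / 536)
Full segments = floor(122.2668) = 122

122


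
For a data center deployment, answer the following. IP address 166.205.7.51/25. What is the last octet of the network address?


Given: IP = 166.205.7.51, prefix = /25
Subnet mask = 255.255.255.128
Last octet of IP: 51
Last octet of mask: 128
Network last octet = 51 AND 128 = 0

0


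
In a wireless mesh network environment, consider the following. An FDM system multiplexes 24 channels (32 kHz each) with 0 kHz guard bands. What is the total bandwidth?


Given: 24 channels, 32 kHz each, guard = 0 kHz
Channel bandwidth = 24 * 32 = 768 kHz
Guard bands = 23 gaps * 0 kHz = 0 kHz
Total = 768 + 0 = 768 kHz

768


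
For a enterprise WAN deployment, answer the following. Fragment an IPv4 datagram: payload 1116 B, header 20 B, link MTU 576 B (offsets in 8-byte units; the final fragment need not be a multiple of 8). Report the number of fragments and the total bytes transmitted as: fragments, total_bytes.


Max data per non-final fragment = floor((MTU - header)/8)*8 = floor((576 - 20)/8)*8 = floor(556/8)*8 = 552 B
Final fragment needs no 8-byte alignment: it can carry up to MTU - header = 556 B
Non-final fragments needed = ceil((payload - 556) / 552) = ceil(560/552) = ceil(1.0145) = 2
Number of fragments = 2 + 1 = 3
Fragment sizes (data): 2 * 552 B + 12 B (last, 12 <= 556 OK)
Total bytes sent = payload + n_frags * header = 1116 + 3*20 = 1116 + 60 = 1176 B

3, 1176
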